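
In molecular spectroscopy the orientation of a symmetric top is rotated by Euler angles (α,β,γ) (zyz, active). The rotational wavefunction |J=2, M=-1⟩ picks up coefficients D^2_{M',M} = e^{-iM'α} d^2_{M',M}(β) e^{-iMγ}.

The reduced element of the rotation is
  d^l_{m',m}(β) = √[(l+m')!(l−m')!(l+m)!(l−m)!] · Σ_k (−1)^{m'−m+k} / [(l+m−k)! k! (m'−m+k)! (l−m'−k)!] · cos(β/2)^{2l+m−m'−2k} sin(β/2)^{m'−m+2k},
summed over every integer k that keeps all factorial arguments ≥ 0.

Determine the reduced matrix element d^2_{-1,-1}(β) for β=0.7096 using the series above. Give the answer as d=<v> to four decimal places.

d^2_{-1,-1}(β=0.7096) via the finite sum:
With c≡cos(β/2)=0.937716 and s≡sin(β/2)=0.347403, N=[1·6·1·6]^{1/2}=6.000000
k: max(0,(-1)−(-1))=0 … min(2+(-1),2−(-1))=1
  k=0: (−1)^0·6.0000/(6)·0.9377^4·0.3474^0 = +0.773188
  k=1: (−1)^1·6.0000/(2)·0.9377^2·0.3474^2 = -0.318369
d^2_{-1,-1}(0.7096) = +0.773188 -0.318369 = +0.454819

d=0.4548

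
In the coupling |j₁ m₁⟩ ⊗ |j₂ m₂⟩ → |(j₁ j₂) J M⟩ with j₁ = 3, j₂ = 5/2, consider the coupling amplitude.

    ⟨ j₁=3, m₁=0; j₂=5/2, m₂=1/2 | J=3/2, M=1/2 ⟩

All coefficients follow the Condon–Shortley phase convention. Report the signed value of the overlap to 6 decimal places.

j₁+j₂−J=4  J+j₁−j₂=2  J−j₁+j₂=1  j₁+j₂+J+1=8
(j₁±m₁, j₂±m₂, J±M) = (3,3,3,2,2,1)
P² = 144/35
sum k=2..3:
  [2] +1/4 = 1/4
  [3] −1/12 = -1/12
S = 1/6
C² = P²·S² = 4/35 ; C = +0.338062

+√(4/35) ≈ +0.338062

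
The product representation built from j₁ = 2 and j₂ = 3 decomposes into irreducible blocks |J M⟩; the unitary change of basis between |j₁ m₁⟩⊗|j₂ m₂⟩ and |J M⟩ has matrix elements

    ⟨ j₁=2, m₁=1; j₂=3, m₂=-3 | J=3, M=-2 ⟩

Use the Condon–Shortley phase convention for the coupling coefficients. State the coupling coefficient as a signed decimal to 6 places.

j₁+j₂−J=2  J+j₁−j₂=2  J−j₁+j₂=4  j₁+j₂+J+1=9
(j₁±m₁, j₂±m₂, J±M) = (3,1,0,6,1,5)
P² = 960
sum k=0..0:
  [0] +1/48 = 1/48
S = 1/48
C² = P²·S² = 5/12 ; C = +0.645497

+√(5/12) = +0.645497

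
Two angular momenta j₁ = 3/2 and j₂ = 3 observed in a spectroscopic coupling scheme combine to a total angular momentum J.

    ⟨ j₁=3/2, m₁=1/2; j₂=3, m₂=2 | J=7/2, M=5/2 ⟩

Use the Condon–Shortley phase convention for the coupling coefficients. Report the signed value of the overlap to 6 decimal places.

-0.377964

j₁+j₂−J=1  J+j₁−j₂=2  J−j₁+j₂=5  j₁+j₂+J+1=9
(j₁±m₁, j₂±m₂, J±M) = (2,1,5,1,6,1)
P² = 6400/7
sum k=0..1:
  [0] +1/120 = 1/120
  [1] −1/48 = -1/48
S = -1/80
C² = P²·S² = 1/7 ; C = -0.377964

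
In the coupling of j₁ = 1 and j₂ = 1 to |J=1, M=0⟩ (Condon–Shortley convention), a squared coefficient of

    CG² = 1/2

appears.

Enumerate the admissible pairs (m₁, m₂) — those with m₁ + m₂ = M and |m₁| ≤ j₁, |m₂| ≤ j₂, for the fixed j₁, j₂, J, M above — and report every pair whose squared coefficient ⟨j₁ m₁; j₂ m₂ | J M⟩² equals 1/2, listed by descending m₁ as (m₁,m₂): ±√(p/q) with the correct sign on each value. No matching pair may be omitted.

(1,-1): +√(1/2); (-1,1): −√(1/2)

Admissible pairs with m₁+m₂ = M = 0: (-1,1), (0,0), (1,-1)
  (m₁,m₂)=(1,-1): CG² = 1/2, CG = +√(1/2)   ← matches the target
  (m₁,m₂)=(0,0): CG² = 0/1, CG = 0
  (m₁,m₂)=(-1,1): CG² = 1/2, CG = −√(1/2)   ← matches the target
Pairs with CG² = 1/2: (1,-1): +√(1/2); (-1,1): −√(1/2)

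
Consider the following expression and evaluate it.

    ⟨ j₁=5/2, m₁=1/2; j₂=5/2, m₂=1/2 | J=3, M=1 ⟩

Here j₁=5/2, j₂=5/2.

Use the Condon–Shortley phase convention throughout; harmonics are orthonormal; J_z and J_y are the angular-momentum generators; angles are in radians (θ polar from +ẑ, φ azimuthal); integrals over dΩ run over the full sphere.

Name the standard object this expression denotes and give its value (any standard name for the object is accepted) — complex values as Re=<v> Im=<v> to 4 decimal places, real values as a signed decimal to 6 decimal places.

This is a Clebsch–Gordan (vector-coupling) coefficient.
√[7·2!3!3!/9! · 3!2!3!2!4!2!] = √(48/5)
  +(−1)^0/∏(0,2,2,3,1,0)! = 1/24  (running 1/24)
  +(−1)^1/∏(1,1,1,2,2,1)! = -1/4  (running -5/24)
  +(−1)^2/∏(2,0,0,1,3,2)! = 1/24  (running -1/6)
⟨..|..⟩ = √(48/5)·(-1/6) = -0.516398

Clebsch–Gordan coefficient, −√(4/15) ≈ -0.516398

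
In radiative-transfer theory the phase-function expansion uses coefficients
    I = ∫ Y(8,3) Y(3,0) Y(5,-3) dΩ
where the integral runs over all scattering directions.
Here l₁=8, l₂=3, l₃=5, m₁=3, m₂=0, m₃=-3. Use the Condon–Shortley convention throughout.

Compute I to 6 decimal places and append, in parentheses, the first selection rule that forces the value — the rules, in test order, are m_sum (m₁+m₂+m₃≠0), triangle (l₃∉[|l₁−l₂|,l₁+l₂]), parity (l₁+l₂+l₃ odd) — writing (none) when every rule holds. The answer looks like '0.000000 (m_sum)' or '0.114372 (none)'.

-0.170538 (none)

m-sum 0 ✓  L=16 even ✓  5≤5≤11 ✓
Π(2lᵢ+1) = 17×7×11 = 1309
triangle coeff Δ(8,3,5) = 1/136136
Σ_t [3,3]: t=3:−1/518400 = -1/518400
(3j)²=56/2431 [(8 3 5; 0 0 0)], sign=+1
Σ_t [3,3]: t=3:−1/2903040 = -1/2903040
(3j)²=75/6188 [(8 3 5; 3 0 -3)], sign=-1
⇒ 4πI² = 1050/2873
I = (-1)√(1050/2873/(4π)) = -0.17053829
No selection rule forces the value: the integral is nonzero (none).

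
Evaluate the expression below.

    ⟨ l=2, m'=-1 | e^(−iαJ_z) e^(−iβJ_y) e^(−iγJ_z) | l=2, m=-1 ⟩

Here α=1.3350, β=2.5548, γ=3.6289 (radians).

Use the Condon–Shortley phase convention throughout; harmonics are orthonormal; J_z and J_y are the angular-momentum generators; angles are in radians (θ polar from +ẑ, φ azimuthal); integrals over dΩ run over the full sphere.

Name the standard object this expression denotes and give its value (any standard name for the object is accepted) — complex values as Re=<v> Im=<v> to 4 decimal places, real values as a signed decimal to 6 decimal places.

Wigner D-matrix element, Re=-0.0555 Im=0.2159

This is a Wigner D-matrix element — the rotation-matrix element ⟨l m'| R(α,β,γ) |l m⟩ in the angular-momentum basis.
Split into d^2_{-1,-1}(β=2.5548) × two z-phases.
With c≡cos(β/2)=0.289205 and s≡sin(β/2)=0.957267, N=[1·6·1·6]^{1/2}=6.000000
Admissible k: 0..1 (factorial args all ≥0)
  k=0: (−1)^0·6.0000/(6)·0.2892^4·0.9573^0 = +0.006996
  k=1: (−1)^1·6.0000/(2)·0.2892^2·0.9573^2 = -0.229932
d^2_{-1,-1}(2.5548) = +0.006996 -0.229932 = -0.222936
D = (+0.233617+0.972329i)·(-0.222936)·(-0.883597-0.468248i) = -0.055482+0.215922i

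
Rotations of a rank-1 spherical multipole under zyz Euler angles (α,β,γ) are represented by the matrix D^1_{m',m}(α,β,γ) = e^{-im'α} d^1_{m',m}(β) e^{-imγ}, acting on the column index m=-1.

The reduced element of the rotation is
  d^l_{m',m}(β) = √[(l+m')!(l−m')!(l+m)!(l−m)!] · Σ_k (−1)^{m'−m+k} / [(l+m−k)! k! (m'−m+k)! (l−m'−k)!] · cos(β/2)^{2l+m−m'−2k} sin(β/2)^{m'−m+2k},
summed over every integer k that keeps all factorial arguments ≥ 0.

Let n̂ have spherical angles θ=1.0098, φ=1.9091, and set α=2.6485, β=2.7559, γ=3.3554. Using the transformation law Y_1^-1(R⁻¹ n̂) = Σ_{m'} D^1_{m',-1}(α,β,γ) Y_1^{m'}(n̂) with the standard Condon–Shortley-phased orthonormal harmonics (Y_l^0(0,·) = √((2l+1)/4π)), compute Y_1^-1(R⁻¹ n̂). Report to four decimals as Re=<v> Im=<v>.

Re=0.3051 Im=-0.1355

Need the full column D^1_{m',-1} for m'=−1..1 at α=2.6485, β=2.7559, γ=3.3554.
cos(β/2)=0.191653, sin(β/2)=0.981463
d^1_{-1,-1}: single k=0 term ⇒ +0.036731;  D = +0.035308-0.010126i
d^1_{0,-1}: single k=0 term ⇒ -0.266014;  D = +0.259957+0.056443i
d^1_{1,-1}: single k=0 term ⇒ +0.963269;  D = +0.732449+0.625624i
Y_1^{m'}(θ=1.0098,φ=1.9091) and Σ D·Y over m':
  (+0.0353-0.0101i)·(-0.0971-0.2760i)  (+0.2600+0.0564i)·(+0.2600+0.0000i)  (+0.7324+0.6256i)·(+0.0971-0.2760i)
Y_1^-1(R⁻¹ n̂) = +0.305113-0.135471i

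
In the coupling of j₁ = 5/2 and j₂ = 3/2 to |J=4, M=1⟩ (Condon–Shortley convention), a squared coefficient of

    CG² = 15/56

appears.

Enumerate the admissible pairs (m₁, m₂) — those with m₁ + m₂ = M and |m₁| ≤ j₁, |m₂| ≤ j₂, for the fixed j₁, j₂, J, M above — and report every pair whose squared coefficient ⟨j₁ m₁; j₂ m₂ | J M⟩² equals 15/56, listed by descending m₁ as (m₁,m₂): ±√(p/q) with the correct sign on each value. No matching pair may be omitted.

(3/2,-1/2): +√(15/56)

Admissible pairs with m₁+m₂ = M = 1: (-1/2,3/2), (1/2,1/2), (3/2,-1/2), (5/2,-3/2)
  (m₁,m₂)=(5/2,-3/2): CG² = 1/56, CG = +√(1/56)
  (m₁,m₂)=(3/2,-1/2): CG² = 15/56, CG = +√(15/56)   ← matches the target
  (m₁,m₂)=(1/2,1/2): CG² = 15/28, CG = +√(15/28)
  (m₁,m₂)=(-1/2,3/2): CG² = 5/28, CG = +√(5/28)
Pairs with CG² = 15/56: (3/2,-1/2): +√(15/56)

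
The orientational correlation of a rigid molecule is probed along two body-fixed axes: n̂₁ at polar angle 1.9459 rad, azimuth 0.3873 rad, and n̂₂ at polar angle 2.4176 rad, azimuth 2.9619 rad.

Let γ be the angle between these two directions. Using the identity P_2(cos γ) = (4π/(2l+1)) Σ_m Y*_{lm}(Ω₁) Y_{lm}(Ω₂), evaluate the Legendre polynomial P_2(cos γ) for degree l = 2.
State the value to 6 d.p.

-0.409660

Expand P_2 via completeness: Σ_{m} conj(Y_{2,m}) at Ω₁ times Y_{2,m} at Ω₂ —
  [-2]  conj(Y_{2,-2})(Ω₁) = 0.23901 + 0.23391j ; Y_{2,-2}(Ω₂) = 0.15865 + 0.05960j ; Δ = 0.02398 + 0.05136j
  [-1]  conj(Y_{2,-1})(Ω₁) = -0.24385 - 0.09947j ; Y_{2,-1}(Ω₂) = 0.37719 + 0.06852j ; Δ = -0.08516 - 0.05423j
  [+0]  conj(Y_{2,0})(Ω₁) = -0.18839 + 0.00000j ; Y_{2,0}(Ω₂) = 0.21565 + 0.00000j ; Δ = -0.04063 + 0.00000j
  [+1]  conj(Y_{2,1})(Ω₁) = 0.24385 - 0.09947j ; Y_{2,1}(Ω₂) = -0.37719 + 0.06852j ; Δ = -0.08516 + 0.05423j
  [+2]  conj(Y_{2,2})(Ω₁) = 0.23901 - 0.23391j ; Y_{2,2}(Ω₂) = 0.15865 - 0.05960j ; Δ = 0.02398 - 0.05136j
Accumulated sum -0.16300 + 0.00000j; after 4π/(2l+1) scaling, -0.40966 + 0.00000j ⇒ P_2 = -0.409660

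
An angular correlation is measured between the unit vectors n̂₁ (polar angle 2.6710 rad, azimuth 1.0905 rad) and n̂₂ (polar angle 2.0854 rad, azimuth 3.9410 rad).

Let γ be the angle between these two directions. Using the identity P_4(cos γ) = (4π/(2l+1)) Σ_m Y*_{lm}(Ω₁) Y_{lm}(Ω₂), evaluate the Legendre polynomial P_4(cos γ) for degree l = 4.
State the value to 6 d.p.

0.361287

Summing Y*_{l m}(θ₁,φ₁)·Y_{l m}(θ₂,φ₂) over m ∈ [−4, 4]; prefactor 4π/(2·4+1) = 1.396263:
  [-4]  conj(Y_{4,-4})(Ω₁) = -0.00642 - 0.01757j ; Y_{4,-4}(Ω₂) = -0.25370 + 0.01423j ; Δ = 0.00188 + 0.00437j
  [-3]  conj(Y_{4,-3})(Ω₁) = 0.10312 + 0.01347j ; Y_{4,-3}(Ω₂) = -0.29916 - 0.27501j ; Δ = -0.02714 - 0.03239j
  [-2]  conj(Y_{4,-2})(Ω₁) = -0.17974 + 0.25706j ; Y_{4,-2}(Ω₂) = -0.00494 - 0.17629j ; Δ = 0.04621 + 0.03042j
  [-1]  conj(Y_{4,-1})(Ω₁) = -0.22622 - 0.43422j ; Y_{4,-1}(Ω₂) = -0.18429 + 0.18953j ; Δ = 0.12399 + 0.03715j
  [+0]  conj(Y_{4,0})(Ω₁) = 0.13285 + 0.00000j ; Y_{4,0}(Ω₂) = -0.23416 + 0.00000j ; Δ = -0.03111 + 0.00000j
  [+1]  conj(Y_{4,1})(Ω₁) = 0.22622 - 0.43422j ; Y_{4,1}(Ω₂) = 0.18429 + 0.18953j ; Δ = 0.12399 - 0.03715j
  [+2]  conj(Y_{4,2})(Ω₁) = -0.17974 - 0.25706j ; Y_{4,2}(Ω₂) = -0.00494 + 0.17629j ; Δ = 0.04621 - 0.03042j
  [+3]  conj(Y_{4,3})(Ω₁) = -0.10312 + 0.01347j ; Y_{4,3}(Ω₂) = 0.29916 - 0.27501j ; Δ = -0.02714 + 0.03239j
  [+4]  conj(Y_{4,4})(Ω₁) = -0.00642 + 0.01757j ; Y_{4,4}(Ω₂) = -0.25370 - 0.01423j ; Δ = 0.00188 - 0.00437j
Accumulated sum 0.25875 + 0.00000j; after 4π/(2l+1) scaling, 0.36129 + 0.00000j ⇒ P_4 = 0.361287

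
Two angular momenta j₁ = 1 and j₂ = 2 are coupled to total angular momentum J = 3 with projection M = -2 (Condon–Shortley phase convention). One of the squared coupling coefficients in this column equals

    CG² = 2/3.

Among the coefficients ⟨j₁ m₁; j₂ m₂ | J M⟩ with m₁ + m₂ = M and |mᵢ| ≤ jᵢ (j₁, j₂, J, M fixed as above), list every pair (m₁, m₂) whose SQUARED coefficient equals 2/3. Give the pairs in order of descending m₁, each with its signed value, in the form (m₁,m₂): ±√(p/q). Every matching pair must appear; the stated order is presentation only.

(-1,-1): +√(2/3)

Admissible pairs with m₁+m₂ = M = -2: (-1,-1), (0,-2)
  (m₁,m₂)=(0,-2): CG² = 1/3, CG = +√(1/3)
  (m₁,m₂)=(-1,-1): CG² = 2/3, CG = +√(2/3)   ← matches the target
Pairs with CG² = 2/3: (-1,-1): +√(2/3)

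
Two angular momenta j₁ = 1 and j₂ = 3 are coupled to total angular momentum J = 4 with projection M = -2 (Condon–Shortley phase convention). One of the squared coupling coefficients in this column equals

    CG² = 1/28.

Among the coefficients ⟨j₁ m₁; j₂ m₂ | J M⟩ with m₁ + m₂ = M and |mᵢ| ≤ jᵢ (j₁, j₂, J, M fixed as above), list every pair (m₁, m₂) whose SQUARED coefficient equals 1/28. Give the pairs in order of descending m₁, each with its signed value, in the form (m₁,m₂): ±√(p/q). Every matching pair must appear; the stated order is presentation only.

Admissible pairs with m₁+m₂ = M = -2: (-1,-1), (0,-2), (1,-3)
  (m₁,m₂)=(1,-3): CG² = 1/28, CG = +√(1/28)   ← matches the target
  (m₁,m₂)=(0,-2): CG² = 3/7, CG = +√(3/7)
  (m₁,m₂)=(-1,-1): CG² = 15/28, CG = +√(15/28)
Pairs with CG² = 1/28: (1,-3): +√(1/28)

(1,-3): +√(1/28)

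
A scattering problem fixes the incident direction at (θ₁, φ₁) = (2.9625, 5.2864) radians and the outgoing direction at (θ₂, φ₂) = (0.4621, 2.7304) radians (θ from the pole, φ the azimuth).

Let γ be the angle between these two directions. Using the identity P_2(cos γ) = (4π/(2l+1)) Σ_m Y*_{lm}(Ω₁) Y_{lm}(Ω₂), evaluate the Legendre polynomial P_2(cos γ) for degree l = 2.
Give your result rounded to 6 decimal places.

0.845178

Term-by-term m-sum for l=2 (normalisation 4π/5 = 2.513274):
  m=-2: Y*=-0.005029-0.011178i  Y=+0.052245+0.056260i  product +0.000366-0.000867i
  m=-1: Y*=-0.073533+0.113715i  Y=-0.282602-0.123229i  product +0.034793-0.023075i
  m=+0: Y*=+0.600758-0.000000i  Y=+0.442718+0.000000i  product +0.265967+0.000000i
  m=+1: Y*=+0.073533+0.113715i  Y=+0.282602-0.123229i  product +0.034793+0.023075i
  m=+2: Y*=-0.005029+0.011178i  Y=+0.052245-0.056260i  product +0.000366+0.000867i
Σ over m = +0.336286+0.000000i; ×(4π/5) → +0.845178+0.000000i. Real part: 0.845178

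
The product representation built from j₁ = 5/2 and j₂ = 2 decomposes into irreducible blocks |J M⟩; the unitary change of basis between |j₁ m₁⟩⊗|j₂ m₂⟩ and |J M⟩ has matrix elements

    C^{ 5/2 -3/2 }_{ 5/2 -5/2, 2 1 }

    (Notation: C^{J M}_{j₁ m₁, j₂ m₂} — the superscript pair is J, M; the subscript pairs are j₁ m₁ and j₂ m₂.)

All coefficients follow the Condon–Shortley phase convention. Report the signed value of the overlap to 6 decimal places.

triangle: 2!*3!*2!/8! = 24/40320
(j±m)!: 0!*5!*3!*1!*1!*4! = 17280
prefactor² = (2J+1)*Δ*N² = 432/7
  k=2: +1/(2!*0!*3!*1!*0!*1!) = 1/12
Σ = 1/12  ⇒  CG² = 432/7*(1/12)² = 3/7
CG = +√(3/7) = +0.654654

+√(3/7) ≈ +0.654654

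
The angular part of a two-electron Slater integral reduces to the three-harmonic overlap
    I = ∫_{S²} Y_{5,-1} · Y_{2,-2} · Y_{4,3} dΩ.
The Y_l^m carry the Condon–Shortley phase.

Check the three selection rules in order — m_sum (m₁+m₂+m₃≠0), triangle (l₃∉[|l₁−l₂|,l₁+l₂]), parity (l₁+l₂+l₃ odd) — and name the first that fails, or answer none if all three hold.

Σmᵢ = 0  ✓
l₃∈[|l₁−l₂|,l₁+l₂]=[3,7], have l₃=4  ✓
Σlᵢ = 11 ⇒ odd  ✗

parity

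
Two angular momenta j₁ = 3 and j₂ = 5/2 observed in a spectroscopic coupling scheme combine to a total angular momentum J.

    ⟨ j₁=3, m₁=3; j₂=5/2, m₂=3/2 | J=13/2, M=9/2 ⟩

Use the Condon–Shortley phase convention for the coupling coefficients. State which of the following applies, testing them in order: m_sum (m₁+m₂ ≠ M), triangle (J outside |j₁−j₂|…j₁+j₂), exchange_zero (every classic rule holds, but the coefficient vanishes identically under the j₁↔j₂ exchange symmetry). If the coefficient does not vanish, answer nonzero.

triangle

m-sum: m₁+m₂ = 3+3/2 = 9/2, M = 9/2  ✓
triangle: need |j₁−j₂| ≤ J ≤ j₁+j₂, i.e. J ∈ [1/2, 11/2]; J = 13/2 is outside ✗ ⇒ coefficient is 0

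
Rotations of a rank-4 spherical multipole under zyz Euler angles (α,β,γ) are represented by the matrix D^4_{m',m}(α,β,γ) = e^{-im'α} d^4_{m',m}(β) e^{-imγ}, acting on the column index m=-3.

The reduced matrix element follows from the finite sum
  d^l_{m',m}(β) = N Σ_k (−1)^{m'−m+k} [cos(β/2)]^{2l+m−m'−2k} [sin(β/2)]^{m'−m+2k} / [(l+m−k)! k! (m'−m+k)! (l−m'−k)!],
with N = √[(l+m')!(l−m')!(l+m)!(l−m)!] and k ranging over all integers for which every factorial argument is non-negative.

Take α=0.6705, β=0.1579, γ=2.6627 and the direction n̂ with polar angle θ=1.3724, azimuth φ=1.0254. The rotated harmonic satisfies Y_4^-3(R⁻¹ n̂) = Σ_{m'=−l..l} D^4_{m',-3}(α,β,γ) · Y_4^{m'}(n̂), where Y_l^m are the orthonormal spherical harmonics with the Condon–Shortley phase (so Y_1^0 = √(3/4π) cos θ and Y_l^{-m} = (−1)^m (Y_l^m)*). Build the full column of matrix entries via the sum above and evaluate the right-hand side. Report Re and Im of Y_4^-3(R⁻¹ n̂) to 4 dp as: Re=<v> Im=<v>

Need the full column D^4_{m',-3} for m'=−4..4 at α=0.6705, β=0.1579, γ=2.6627.
cos(β/2)=0.996885, sin(β/2)=0.078868
d^4_{-4,-3}: single k=1 term ⇒ +0.218254;  D = -0.069788-0.206795i
d^4_{-3,-3}: k∈[0..1] ⇒ +0.975351 -0.042734 = +0.932617;  D = -0.782735-0.507050i
d^4_{-2,-3}: k∈[0..1] ⇒ -0.288722 +0.005421 = -0.283301;  D = +0.282005-0.027064i
d^4_{-1,-3}: k∈[0..1] ⇒ +0.048455 -0.000505 = +0.047950;  D = -0.034551+0.033248i
d^4_{0,-3}: k∈[0..1] ⇒ -0.005715 +0.000036 = -0.005679;  D = +0.000759-0.005628i
d^4_{1,-3}: k∈[0..1] ⇒ +0.000505 -0.000002 = +0.000504;  D = +0.000257+0.000433i
d^4_{2,-3}: k∈[0..1] ⇒ -0.000034 +0.000000 = -0.000034;  D = -0.000032-0.000012i
d^4_{3,-3}: k∈[0..1] ⇒ +0.000002 -0.000000 = +0.000002;  D = +0.000002-0.000001i
d^4_{4,-3}: single k=0 term ⇒ -0.000000;  D = -0.000000+0.000000i
Y_4^{m'}(θ=1.3724,φ=1.0254) and Σ D·Y over m':
  (-0.0698-0.2068i)·(-0.2345+0.3349i)  (-0.7827-0.5071i)·(-0.2320-0.0152i)  (+0.2820-0.0271i)·(+0.1081+0.2076i)  (-0.0346+0.0332i)·(-0.1294+0.2132i)  (+0.0008-0.0056i)·(+0.1997+0.0000i)  (+0.0003+0.0004i)·(+0.1294+0.2132i)  (-0.0000-0.0000i)·(+0.1081-0.2076i)  (+0.0000-0.0000i)·(+0.2320-0.0152i)  (-0.0000+0.0000i)·(-0.2345-0.3349i)
Y_4^-3(R⁻¹ n̂) = +0.293060+0.197578i

Re=0.2931 Im=0.1976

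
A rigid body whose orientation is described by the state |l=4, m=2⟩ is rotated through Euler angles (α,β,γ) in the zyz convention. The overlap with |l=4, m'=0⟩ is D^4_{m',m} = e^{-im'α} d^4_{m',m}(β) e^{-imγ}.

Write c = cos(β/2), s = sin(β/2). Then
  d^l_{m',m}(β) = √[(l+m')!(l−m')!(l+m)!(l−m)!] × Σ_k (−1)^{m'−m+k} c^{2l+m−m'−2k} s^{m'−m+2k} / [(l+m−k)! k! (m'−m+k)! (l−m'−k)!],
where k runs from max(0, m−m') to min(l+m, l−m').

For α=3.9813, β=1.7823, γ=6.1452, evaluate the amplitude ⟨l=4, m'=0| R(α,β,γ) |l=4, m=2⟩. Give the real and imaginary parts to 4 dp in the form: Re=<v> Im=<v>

Split into d^4_{0,2}(β=1.7823) × two z-phases.
Half-angle: c=0.628518, s=0.777795. N=√(24·24·720·2)=910.735966
Admissible k: 2..4 (factorial args all ≥0)
  k=2: (−1)^0·910.7360/(96)·0.6285^6·0.7778^2 = +0.353800
  k=3: (−1)^1·910.7360/(36)·0.6285^4·0.7778^4 = -1.444846
  k=4: (−1)^2·910.7360/(96)·0.6285^2·0.7778^6 = +0.829751
d^4_{0,2}(1.7823) = +0.353800 -1.444846 +0.829751 = -0.261295
D = (+1.000000+0.000000i)·(-0.261295)·(+0.962161+0.272481i) = -0.251408-0.071198i

Re=-0.2514 Im=-0.0712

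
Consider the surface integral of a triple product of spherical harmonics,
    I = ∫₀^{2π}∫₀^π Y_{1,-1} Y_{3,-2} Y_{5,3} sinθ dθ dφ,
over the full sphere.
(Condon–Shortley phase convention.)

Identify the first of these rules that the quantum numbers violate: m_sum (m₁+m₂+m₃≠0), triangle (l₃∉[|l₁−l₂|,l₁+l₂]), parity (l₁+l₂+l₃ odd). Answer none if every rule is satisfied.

triangle

m₁+m₂+m₃ = -1 − 2 + 3 = 0  ✓
triangle: need |l₁−l₂| ≤ l₃ ≤ l₁+l₂ = [2,4]; l₃=5 is outside  ✗
parity: l₁+l₂+l₃ = 9 is odd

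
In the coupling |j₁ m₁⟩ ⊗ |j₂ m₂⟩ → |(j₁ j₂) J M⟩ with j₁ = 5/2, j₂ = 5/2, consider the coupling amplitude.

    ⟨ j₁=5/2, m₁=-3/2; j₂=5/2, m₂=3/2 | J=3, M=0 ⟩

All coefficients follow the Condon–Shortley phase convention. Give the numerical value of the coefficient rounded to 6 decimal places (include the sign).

j₁+j₂−J=2  J+j₁−j₂=3  J−j₁+j₂=3  j₁+j₂+J+1=9
(j₁±m₁, j₂±m₂, J±M) = (1,4,4,1,3,3)
P² = 144/5
sum k=1..2:
  [1] −1/36 = -1/36
  [2] +1/8 = 1/8
S = 7/72
C² = P²·S² = 49/180 ; C = +0.521749

+0.521749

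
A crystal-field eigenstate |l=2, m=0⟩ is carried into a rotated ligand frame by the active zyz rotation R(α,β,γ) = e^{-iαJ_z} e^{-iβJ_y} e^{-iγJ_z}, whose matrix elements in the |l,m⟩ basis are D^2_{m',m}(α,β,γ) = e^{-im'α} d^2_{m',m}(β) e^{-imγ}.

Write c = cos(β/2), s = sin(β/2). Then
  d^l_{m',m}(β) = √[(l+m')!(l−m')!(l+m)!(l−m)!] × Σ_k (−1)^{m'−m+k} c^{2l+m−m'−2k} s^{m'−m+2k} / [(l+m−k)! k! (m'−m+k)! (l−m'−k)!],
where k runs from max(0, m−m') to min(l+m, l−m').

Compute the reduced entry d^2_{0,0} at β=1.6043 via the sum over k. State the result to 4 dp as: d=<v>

d^2_{0,0}(β=1.6043) via the finite sum:
c=cos(1.604300/2)=0.695163, s=sin(1.604300/2)=0.718852; N=√[2·2·2·2]=4.000000
k∈{0,1,2} keeps every argument non-negative
  k=0: (−1)^0·4.0000/(4)·0.6952^4·0.7189^0 = +0.233532
  k=1: (−1)^1·4.0000/(1)·0.6952^2·0.7189^2 = -0.998878
  k=2: (−1)^2·4.0000/(4)·0.6952^0·0.7189^4 = +0.267029
d^2_{0,0}(1.6043) = +0.233532 -0.998878 +0.267029 = -0.498317

d=-0.4983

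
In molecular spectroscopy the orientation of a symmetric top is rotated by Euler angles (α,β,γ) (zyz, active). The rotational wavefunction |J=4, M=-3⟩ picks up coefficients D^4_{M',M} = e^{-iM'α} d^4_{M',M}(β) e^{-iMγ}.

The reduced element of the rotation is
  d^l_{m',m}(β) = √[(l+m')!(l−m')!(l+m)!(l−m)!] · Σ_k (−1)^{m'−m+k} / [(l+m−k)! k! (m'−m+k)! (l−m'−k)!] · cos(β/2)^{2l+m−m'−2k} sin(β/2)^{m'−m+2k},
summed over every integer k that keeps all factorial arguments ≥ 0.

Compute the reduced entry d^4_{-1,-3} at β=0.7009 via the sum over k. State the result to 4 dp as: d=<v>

d=0.4992

d^4_{-1,-3}(β=0.7009) via the finite sum:
With c≡cos(β/2)=0.939218 and s≡sin(β/2)=0.343320, N=[6·120·1·5040]^{1/2}=1904.940944
The bounds max(0,m−m')=0 and min(l+m,l−m')=1 give 2 terms
  k=0: (−1)^2·1904.9409/(240)·0.9392^6·0.3433^2 = +0.642198
  k=1: (−1)^3·1904.9409/(144)·0.9392^4·0.3433^4 = -0.143016
d^4_{-1,-3}(0.7009) = +0.642198 -0.143016 = +0.499182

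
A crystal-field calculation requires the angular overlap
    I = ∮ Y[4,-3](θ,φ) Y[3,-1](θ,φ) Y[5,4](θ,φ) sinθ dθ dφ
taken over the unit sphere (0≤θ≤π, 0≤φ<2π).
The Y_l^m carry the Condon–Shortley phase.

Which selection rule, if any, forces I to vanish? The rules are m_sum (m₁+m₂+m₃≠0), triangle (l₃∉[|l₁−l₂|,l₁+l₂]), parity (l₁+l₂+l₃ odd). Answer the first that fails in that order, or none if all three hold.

none

Σmᵢ = 0  ✓
l₃∈[|l₁−l₂|,l₁+l₂]=[1,7], have l₃=5  ✓
Σlᵢ = 12 ⇒ even  ✓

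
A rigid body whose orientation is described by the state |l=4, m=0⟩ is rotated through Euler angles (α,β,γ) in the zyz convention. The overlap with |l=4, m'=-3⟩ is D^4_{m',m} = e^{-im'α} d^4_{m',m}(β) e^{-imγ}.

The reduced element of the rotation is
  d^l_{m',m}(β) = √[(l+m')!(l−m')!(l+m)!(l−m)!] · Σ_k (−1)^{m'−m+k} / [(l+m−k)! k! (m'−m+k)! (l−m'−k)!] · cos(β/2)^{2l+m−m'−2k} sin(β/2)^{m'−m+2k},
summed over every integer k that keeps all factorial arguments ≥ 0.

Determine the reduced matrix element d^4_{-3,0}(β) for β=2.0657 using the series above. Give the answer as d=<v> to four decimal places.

d^4_{-3,0}(β=2.0657) via the finite sum:
Half-angle: c=0.512373, s=0.858763. N=√(1·5040·24·24)=1703.830978
Admissible k: 3..4 (factorial args all ≥0)
  k=3: (−1)^0·1703.8310/(144)·0.5124^5·0.8588^3 = +0.264616
  k=4: (−1)^1·1703.8310/(144)·0.5124^3·0.8588^5 = -0.743344
d^4_{-3,0}(2.0657) = +0.264616 -0.743344 = -0.478728

d=-0.4787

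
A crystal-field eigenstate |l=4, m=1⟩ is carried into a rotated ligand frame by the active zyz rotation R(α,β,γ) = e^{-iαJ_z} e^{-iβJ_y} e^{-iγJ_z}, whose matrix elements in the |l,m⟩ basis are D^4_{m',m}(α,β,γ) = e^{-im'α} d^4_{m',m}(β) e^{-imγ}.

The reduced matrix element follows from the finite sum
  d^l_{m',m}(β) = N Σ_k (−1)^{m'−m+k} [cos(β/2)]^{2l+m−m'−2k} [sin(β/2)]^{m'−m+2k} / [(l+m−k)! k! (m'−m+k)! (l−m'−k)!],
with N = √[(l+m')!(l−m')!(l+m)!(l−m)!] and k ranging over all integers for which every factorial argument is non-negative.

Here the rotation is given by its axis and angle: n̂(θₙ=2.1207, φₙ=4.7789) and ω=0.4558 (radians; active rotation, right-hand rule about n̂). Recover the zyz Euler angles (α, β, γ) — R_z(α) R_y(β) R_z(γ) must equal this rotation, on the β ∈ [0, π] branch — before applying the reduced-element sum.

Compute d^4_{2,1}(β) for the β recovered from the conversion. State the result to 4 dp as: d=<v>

d=-0.5815

Axis–angle → zyz. n̂ = (sinθₙcosφₙ, sinθₙsinφₙ, cosθₙ) = (+0.056664, -0.850690, -0.522605), ω = 0.4558.
R = I cosω + sinω [n̂]ₓ + (1−cosω) n̂n̂ᵀ gives
  R = [+0.898237, +0.225120, -0.377480; -0.234962, +0.971790, +0.020445; +0.371434, +0.070329, +0.925792]
β = atan2(√(R₁₃²+R₂₃²), R₃₃) = 0.387672; α = atan2(R₂₃, R₁₃) mod 2π = 3.087485; γ = atan2(R₃₂, −R₃₁) mod 2π = 2.954463
d^4_{2,1}(β=0.3877) via the finite sum:
With c≡cos(β/2)=0.981273 and s≡sin(β/2)=0.192624, N=[720·2·120·6]^{1/2}=1018.233765
The bounds max(0,m−m')=0 and min(l+m,l−m')=2 give 3 terms
  k=0: (−1)^1·1018.2338/(240)·0.9813^7·0.1926^1 = -0.715937
  k=1: (−1)^2·1018.2338/(48)·0.9813^5·0.1926^3 = +0.137939
  k=2: (−1)^3·1018.2338/(72)·0.9813^3·0.1926^5 = -0.003544
d^4_{2,1}(0.3877) = -0.715937 +0.137939 -0.003544 = -0.581542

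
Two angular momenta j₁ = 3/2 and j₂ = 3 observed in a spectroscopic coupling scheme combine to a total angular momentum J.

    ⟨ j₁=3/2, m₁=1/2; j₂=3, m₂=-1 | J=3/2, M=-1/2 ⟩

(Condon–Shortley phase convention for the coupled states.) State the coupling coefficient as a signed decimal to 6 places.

j₁+j₂−J=3  J+j₁−j₂=0  J−j₁+j₂=3  j₁+j₂+J+1=7
(j₁±m₁, j₂±m₂, J±M) = (2,1,2,4,1,2)
P² = 192/35
sum k=1..1:
  [1] −1/4 = -1/4
S = -1/4
C² = P²·S² = 12/35 ; C = -0.585540

-0.585540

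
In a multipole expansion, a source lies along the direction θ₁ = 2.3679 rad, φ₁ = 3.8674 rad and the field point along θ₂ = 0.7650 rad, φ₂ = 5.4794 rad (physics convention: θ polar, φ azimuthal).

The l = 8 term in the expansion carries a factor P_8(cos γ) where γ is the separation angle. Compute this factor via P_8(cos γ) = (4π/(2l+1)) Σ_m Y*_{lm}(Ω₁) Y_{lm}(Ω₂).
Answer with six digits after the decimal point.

0.031142

Term-by-term m-sum for l=8 (normalisation 4π/17 = 0.739198):
  m=-8: Y*=(0.026035, -0.013446)  Y=(0.026977, 0.003997)  product (0.000756, -0.000259)
  m=-7: Y*=(0.043194, -0.111941)  Y=(0.089998, -0.069371)  product (-0.003878, -0.013071)
  m=-6: Y*=(-0.102386, -0.274052)  Y=(0.031117, -0.280907)  product (-0.080169, 0.020233)
  m=-5: Y*=(-0.400355, -0.212232)  Y=(-0.287055, -0.345361)  product (0.041627, 0.199189)
  m=-4: Y*=(-0.369587, 0.089803)  Y=(-0.393637, -0.029004)  product (0.148088, -0.024630)
  m=-3: Y*=(0.011243, -0.016202)  Y=(-0.004884, 0.004373)  product (0.000016, 0.000128)
  m=-2: Y*=(-0.044891, -0.374872)  Y=(0.013651, -0.371041)  product (-0.139706, 0.011539)
  m=-1: Y*=(-0.123886, -0.109936)  Y=(-0.132739, -0.137712)  product (0.001305, 0.031653)
  m=+0: Y*=(0.332305, -0.000000)  Y=(0.319139, 0.000000)  product (0.106052, 0.000000)
  m=+1: Y*=(0.123886, -0.109936)  Y=(0.132739, -0.137712)  product (0.001305, -0.031653)
  m=+2: Y*=(-0.044891, 0.374872)  Y=(0.013651, 0.371041)  product (-0.139706, -0.011539)
  m=+3: Y*=(-0.011243, -0.016202)  Y=(0.004884, 0.004373)  product (0.000016, -0.000128)
  m=+4: Y*=(-0.369587, -0.089803)  Y=(-0.393637, 0.029004)  product (0.148088, 0.024630)
  m=+5: Y*=(0.400355, -0.212232)  Y=(0.287055, -0.345361)  product (0.041627, -0.199189)
  m=+6: Y*=(-0.102386, 0.274052)  Y=(0.031117, 0.280907)  product (-0.080169, -0.020233)
  m=+7: Y*=(-0.043194, -0.111941)  Y=(-0.089998, -0.069371)  product (-0.003878, 0.013071)
  m=+8: Y*=(0.026035, 0.013446)  Y=(0.026977, -0.003997)  product (0.000756, 0.000259)
Accumulated sum (0.042129, 0.000000); after 4π/(2l+1) scaling, (0.031142, 0.000000) ⇒ P_8 = 0.031142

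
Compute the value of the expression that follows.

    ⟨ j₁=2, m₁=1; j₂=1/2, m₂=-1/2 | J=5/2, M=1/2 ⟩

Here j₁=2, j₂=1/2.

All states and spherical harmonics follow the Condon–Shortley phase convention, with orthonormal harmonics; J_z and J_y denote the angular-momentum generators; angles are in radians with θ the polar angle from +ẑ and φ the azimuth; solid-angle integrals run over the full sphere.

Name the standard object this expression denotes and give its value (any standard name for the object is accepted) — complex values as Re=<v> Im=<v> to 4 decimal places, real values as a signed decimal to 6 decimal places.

Clebsch–Gordan coefficient, +√(2/5) ≈ +0.632456

This is a Clebsch–Gordan (vector-coupling) coefficient.
√[6·0!4!1!/6! · 3!1!0!1!3!2!] = √(72/5)
  +(−1)^0/∏(0,0,1,0,3,1)! = 1/6  (running 1/6)
⟨..|..⟩ = √(72/5)·(1/6) = +0.632456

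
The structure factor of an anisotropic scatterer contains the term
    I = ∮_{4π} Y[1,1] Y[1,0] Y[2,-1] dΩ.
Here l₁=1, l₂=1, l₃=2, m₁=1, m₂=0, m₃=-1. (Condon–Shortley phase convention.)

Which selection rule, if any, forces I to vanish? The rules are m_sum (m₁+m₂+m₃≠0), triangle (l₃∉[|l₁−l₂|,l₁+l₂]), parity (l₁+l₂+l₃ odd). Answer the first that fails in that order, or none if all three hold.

azimuthal sum: 1 + 0 − 1 = 0  ✓
0 ≤ 2 ≤ 2 (triangle on l)  ✓
L = 1 + 1 + 2 = 4 (even)  ✓

none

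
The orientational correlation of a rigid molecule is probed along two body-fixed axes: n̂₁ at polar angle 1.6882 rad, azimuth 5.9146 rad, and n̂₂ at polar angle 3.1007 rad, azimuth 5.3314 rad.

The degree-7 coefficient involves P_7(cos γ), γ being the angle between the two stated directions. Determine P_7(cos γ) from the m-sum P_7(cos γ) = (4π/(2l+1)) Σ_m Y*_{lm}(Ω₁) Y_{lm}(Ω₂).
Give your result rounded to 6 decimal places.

Addition theorem: P_7(cos γ) = (4π/15) Σ_m Y*_{lm}(Ω₁) Y_{lm}(Ω₂), m = −7…7:
  [-7]  conj(Y_{7,-7})(Ω₁) = -0.40328 - 0.25368j ; Y_{7,-7}(Ω₂) = 0.00000 + 0.00000j ; Δ = -0.00000 - 0.00000j
  [-6]  conj(Y_{7,-6})(Ω₁) = 0.12569 + 0.16856j ; Y_{7,-6}(Ω₂) = -0.00000 + 0.00000j ; Δ = -0.00000 - 0.00000j
  [-5]  conj(Y_{7,-5})(Ω₁) = 0.07828 + 0.28053j ; Y_{7,-5}(Ω₂) = 0.00000 - 0.00000j ; Δ = 0.00000 - 0.00000j
  [-4]  conj(Y_{7,-4})(Ω₁) = 0.02272 - 0.23484j ; Y_{7,-4}(Ω₂) = 0.00002 + 0.00001j ; Δ = 0.00000 - 0.00000j
  [-3]  conj(Y_{7,-3})(Ω₁) = 0.10309 - 0.20547j ; Y_{7,-3}(Ω₂) = -0.00058 + 0.00017j ; Δ = -0.00002 + 0.00014j
  [-2]  conj(Y_{7,-2})(Ω₁) = -0.18090 + 0.16424j ; Y_{7,-2}(Ω₂) = 0.00407 - 0.01178j ; Δ = 0.00120 + 0.00280j
  [-1]  conj(Y_{7,-1})(Ω₁) = -0.19171 + 0.07405j ; Y_{7,-1}(Ω₂) = 0.09588 + 0.13458j ; Δ = -0.02835 - 0.01870j
  [+0]  conj(Y_{7,0})(Ω₁) = 0.24641 + 0.00000j ; Y_{7,0}(Ω₂) = -1.06712 + 0.00000j ; Δ = -0.26295 + 0.00000j
  [+1]  conj(Y_{7,1})(Ω₁) = 0.19171 + 0.07405j ; Y_{7,1}(Ω₂) = -0.09588 + 0.13458j ; Δ = -0.02835 + 0.01870j
  [+2]  conj(Y_{7,2})(Ω₁) = -0.18090 - 0.16424j ; Y_{7,2}(Ω₂) = 0.00407 + 0.01178j ; Δ = 0.00120 - 0.00280j
  [+3]  conj(Y_{7,3})(Ω₁) = -0.10309 - 0.20547j ; Y_{7,3}(Ω₂) = 0.00058 + 0.00017j ; Δ = -0.00002 - 0.00014j
  [+4]  conj(Y_{7,4})(Ω₁) = 0.02272 + 0.23484j ; Y_{7,4}(Ω₂) = 0.00002 - 0.00001j ; Δ = 0.00000 + 0.00000j
  [+5]  conj(Y_{7,5})(Ω₁) = -0.07828 + 0.28053j ; Y_{7,5}(Ω₂) = -0.00000 - 0.00000j ; Δ = 0.00000 + 0.00000j
  [+6]  conj(Y_{7,6})(Ω₁) = 0.12569 - 0.16856j ; Y_{7,6}(Ω₂) = -0.00000 - 0.00000j ; Δ = -0.00000 + 0.00000j
  [+7]  conj(Y_{7,7})(Ω₁) = 0.40328 - 0.25368j ; Y_{7,7}(Ω₂) = -0.00000 + 0.00000j ; Δ = -0.00000 + 0.00000j
Accumulated sum -0.31729 - 0.00000j; after 4π/(2l+1) scaling, -0.26581 - 0.00000j ⇒ P_7 = -0.265810

-0.265810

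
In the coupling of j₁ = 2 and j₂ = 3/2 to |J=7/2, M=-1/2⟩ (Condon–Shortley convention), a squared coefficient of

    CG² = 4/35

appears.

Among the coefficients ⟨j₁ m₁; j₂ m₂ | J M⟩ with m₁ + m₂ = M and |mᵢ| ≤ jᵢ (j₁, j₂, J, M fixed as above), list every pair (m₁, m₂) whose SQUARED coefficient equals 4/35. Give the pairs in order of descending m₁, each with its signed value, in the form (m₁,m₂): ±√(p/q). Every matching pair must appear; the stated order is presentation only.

(1,-3/2): +√(4/35)

Admissible pairs with m₁+m₂ = M = -1/2: (-2,3/2), (-1,1/2), (0,-1/2), (1,-3/2)
  (m₁,m₂)=(1,-3/2): CG² = 4/35, CG = +√(4/35)   ← matches the target
  (m₁,m₂)=(0,-1/2): CG² = 18/35, CG = +√(18/35)
  (m₁,m₂)=(-1,1/2): CG² = 12/35, CG = +√(12/35)
  (m₁,m₂)=(-2,3/2): CG² = 1/35, CG = +√(1/35)
Pairs with CG² = 4/35: (1,-3/2): +√(4/35)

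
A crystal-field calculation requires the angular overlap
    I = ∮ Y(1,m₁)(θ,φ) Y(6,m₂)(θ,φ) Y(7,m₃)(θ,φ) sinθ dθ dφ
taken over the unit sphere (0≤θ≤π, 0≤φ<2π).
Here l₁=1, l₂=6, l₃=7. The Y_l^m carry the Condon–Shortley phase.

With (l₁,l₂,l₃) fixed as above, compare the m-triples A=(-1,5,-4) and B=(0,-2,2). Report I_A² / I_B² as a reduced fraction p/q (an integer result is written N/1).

1/15

Same 1,6,7: normalisation and zero-m 3j drop out of the ratio.
A: Δ: 0! 2! 12! / 15! → 1/1365; sum: t=0:+1/79833600 = 1/79833600; 3j²(1 6 7; -1 5 -4) = Δ·Π!·Σ² = 1/455  (sign -1)
B: Δ: 0! 2! 12! / 15! → 1/1365; sum: t=0:+1/967680 = 1/967680; 3j²(1 6 7; 0 -2 2) = Δ·Π!·Σ² = 3/91  (sign -1)
I_A²/I_B² = (1/455)/(3/91) = 1/15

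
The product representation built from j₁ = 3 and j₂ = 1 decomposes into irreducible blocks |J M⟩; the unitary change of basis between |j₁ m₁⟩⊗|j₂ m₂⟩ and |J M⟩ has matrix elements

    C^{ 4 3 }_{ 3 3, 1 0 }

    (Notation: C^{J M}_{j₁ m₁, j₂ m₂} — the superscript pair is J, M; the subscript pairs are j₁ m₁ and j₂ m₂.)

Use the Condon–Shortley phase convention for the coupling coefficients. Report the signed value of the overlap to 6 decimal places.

√[9·0!6!2!/9! · 6!0!1!1!7!1!] = √(129600)
  +(−1)^0/∏(0,0,0,1,6,1)! = 1/720  (running 1/720)
⟨..|..⟩ = √(129600)·(1/720) = +0.500000

+0.500000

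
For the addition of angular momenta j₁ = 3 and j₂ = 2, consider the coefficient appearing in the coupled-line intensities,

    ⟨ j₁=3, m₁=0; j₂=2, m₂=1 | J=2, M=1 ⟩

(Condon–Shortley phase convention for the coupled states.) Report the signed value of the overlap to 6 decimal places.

√[5·3!3!1!/8! · 3!3!3!1!3!1!] = √(81/14)
  +(−1)^2/∏(2,1,1,1,2,0)! = 1/4  (running 1/4)
  +(−1)^3/∏(3,0,0,0,3,1)! = -1/36  (running 2/9)
⟨..|..⟩ = √(81/14)·(2/9) = +0.534522

+√(2/7) = +0.534522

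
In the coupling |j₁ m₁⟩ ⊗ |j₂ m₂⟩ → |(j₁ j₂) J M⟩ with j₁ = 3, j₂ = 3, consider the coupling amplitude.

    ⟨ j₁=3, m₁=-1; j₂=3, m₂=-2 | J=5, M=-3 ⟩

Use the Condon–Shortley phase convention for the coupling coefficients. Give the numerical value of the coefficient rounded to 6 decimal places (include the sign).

+√(1/6) = +0.408248

triangle: 1!*5!*5!/12! = 14400/479001600
(j±m)!: 2!*4!*1!*5!*2!*8! = 464486400
prefactor² = (2J+1)*Δ*N² = 153600
  k=0: +1/(0!*1!*4!*1!*1!*4!) = 1/576
  k=1: −1/(1!*0!*3!*0!*2!*5!) = -1/1440
Σ = 1/960  ⇒  CG² = 153600*(1/960)² = 1/6
CG = +√(1/6) = +0.408248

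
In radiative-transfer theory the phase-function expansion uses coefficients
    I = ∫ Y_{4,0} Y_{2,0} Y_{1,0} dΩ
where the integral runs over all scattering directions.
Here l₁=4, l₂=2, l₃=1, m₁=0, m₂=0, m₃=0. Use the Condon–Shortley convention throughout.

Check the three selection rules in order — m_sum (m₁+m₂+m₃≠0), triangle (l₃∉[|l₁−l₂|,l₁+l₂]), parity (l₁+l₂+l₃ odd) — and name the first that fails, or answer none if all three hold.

Σmᵢ = 0  ✓
l₃∈[|l₁−l₂|,l₁+l₂]=[2,6] required, l₃=1 fails  ✗
Σlᵢ = 7 ⇒ odd

triangle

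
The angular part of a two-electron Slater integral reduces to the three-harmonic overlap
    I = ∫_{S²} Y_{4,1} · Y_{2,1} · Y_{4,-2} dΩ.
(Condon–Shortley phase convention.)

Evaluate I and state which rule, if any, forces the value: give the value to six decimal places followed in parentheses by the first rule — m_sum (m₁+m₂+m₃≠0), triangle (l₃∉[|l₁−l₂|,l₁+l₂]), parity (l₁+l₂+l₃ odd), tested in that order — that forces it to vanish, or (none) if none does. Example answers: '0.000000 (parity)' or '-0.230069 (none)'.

0.127700 (none)

Checks pass: Σm=0; 10 even; l₃=4∈[2,6].
(2·4+1)(2·2+1)(2·4+1) = 405
Δ: 2! 6! 2! / 11! → 1/13860
sum: t=0:+1/192 t=1:−1/36 t=2:+1/192 = -5/288
3j²(4 2 4; 0 0 0) = Δ·Π!·Σ² = 20/693  (sign -1)
sum: t=1:−1/96 t=2:+1/240 = -1/160
3j²(4 2 4; 1 1 -2) = Δ·Π!·Σ² = 27/1540  (sign -1)
combine: 4πI² = 405·20/693·27/1540 = 1215/5929
take √, sign +1: I = 0.12770047
No selection rule forces the value: the integral is nonzero (none).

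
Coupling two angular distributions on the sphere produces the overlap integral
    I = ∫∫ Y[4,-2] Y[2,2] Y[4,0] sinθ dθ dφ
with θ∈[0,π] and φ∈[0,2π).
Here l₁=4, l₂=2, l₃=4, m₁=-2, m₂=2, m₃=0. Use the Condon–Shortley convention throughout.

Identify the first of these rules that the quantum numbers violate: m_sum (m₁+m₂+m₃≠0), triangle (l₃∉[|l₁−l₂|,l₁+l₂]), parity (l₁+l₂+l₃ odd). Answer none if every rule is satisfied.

m₁+m₂+m₃ = -2 + 2 + 0 = 0  ✓
triangle: |4−2|=2 ≤ l₃=4 ≤ 4+2=6  ✓
parity: l₁+l₂+l₃ = 10 is even  ✓

none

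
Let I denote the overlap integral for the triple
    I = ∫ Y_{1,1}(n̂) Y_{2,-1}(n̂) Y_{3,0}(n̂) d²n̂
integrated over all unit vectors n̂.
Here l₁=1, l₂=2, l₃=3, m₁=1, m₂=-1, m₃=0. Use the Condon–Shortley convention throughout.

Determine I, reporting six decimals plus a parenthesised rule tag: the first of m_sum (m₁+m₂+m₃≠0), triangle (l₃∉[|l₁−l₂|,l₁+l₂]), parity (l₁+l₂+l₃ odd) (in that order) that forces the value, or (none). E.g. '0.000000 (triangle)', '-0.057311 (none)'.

Rules hold: Σm=0, L=6 even, 1≤3≤3.
N = 3·5·7 = 105
Δ = 0!·2!·4!/7! = 1/105
Racah Σ t=0..0: t=0:+1/4 = 1/4
⇒ 3j(1 2 3; 0 0 0)² = 3/35, sgn -1
Racah Σ t=0..0: t=0:+1/12 = 1/12
⇒ 3j(1 2 3; 1 -1 0)² = 1/35, sgn -1
4πI² = N·(3j₀)²·(3jₘ)² = 9/35
I = +1·√(0.257143/4π) = 0.14304817
No selection rule forces the value: the integral is nonzero (none).

0.143048 (none)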